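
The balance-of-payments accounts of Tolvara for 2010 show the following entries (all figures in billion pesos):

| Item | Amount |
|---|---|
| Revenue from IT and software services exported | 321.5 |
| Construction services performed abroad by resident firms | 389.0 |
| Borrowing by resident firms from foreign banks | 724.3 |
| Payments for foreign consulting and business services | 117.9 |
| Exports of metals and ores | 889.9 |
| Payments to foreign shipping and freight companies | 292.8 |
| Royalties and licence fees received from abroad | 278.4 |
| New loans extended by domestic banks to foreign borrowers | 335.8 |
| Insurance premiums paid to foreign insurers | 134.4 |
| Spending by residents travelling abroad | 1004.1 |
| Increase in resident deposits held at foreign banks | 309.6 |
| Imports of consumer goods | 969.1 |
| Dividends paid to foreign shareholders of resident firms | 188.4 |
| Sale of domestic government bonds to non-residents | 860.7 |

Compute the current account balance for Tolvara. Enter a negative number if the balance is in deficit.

-827.9

Goods: -969.1 + 889.9 = -79.2
Services: 321.5 + 278.4 - 134.4 + 389.0 - 1004.1 - 117.9 - 292.8 = -560.3
Primary income: -188.4
Current account = (-79.2) + (-560.3) + (-188.4) = -827.9
(Excluded from the current account — financial account: borrowing by resident firms from foreign banks 724.3, new loans extended by domestic banks to foreign borrowers 335.8, increase in resident deposits held at foreign banks 309.6, sale of domestic government bonds to non-residents 860.7.)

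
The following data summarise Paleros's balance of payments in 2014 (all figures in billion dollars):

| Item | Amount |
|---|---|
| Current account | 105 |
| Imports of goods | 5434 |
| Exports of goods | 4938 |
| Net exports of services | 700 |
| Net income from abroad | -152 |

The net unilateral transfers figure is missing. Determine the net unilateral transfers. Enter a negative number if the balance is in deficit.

Current account = goods balance + services balance + net primary income + net secondary income
Sum of the known components = 52
Net unilateral transfers = CA - (known components) = 105 - 52 = 53

53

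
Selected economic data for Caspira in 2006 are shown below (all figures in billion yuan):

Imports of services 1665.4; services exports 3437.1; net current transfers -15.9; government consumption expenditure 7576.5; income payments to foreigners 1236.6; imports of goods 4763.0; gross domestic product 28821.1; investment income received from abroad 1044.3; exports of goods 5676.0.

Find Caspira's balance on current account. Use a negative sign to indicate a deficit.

2476.5

Goods balance = 5676.0 - 4763.0 = 913.0
Services balance = 3437.1 - 1665.4 = 1771.7
Trade balance (goods + services) = 913.0 + 1771.7 = 2684.7
Net primary income = 1044.3 - 1236.6 = -192.3
Net secondary income = -15.9
Current account = 2684.7 + (-192.3) + (-15.9) = 2476.5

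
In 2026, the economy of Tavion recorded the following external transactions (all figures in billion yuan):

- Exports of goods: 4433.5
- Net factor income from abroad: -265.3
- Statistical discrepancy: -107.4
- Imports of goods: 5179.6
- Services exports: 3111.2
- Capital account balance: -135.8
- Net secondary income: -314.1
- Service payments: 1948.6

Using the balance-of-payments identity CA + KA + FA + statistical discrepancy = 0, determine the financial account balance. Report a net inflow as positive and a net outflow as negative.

Goods balance = 4433.5 - 5179.6 = -746.1
Services balance = 3111.2 - 1948.6 = 1162.6
Trade balance (goods + services) = -746.1 + 1162.6 = 416.5
Net primary income = -265.3
Net secondary income = -314.1
Current account = 416.5 + (-265.3) + (-314.1) = -162.9
Financial account = -(-162.9 + (-135.8) + (-107.4)) = 406.1

406.1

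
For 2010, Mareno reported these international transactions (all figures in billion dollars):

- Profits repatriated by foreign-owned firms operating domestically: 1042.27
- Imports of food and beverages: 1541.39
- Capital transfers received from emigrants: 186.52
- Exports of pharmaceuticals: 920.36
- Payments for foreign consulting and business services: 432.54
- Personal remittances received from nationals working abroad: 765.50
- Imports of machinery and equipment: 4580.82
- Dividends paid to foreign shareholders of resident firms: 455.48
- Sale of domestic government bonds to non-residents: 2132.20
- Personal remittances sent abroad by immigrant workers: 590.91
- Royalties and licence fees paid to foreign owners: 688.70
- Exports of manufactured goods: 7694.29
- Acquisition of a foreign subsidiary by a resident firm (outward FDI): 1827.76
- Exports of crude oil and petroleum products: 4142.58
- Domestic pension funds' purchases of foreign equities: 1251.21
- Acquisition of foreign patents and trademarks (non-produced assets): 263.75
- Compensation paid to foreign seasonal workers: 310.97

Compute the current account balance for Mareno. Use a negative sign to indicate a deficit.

3879.65

Goods: 4142.58 - 1541.39 + 920.36 - 4580.82 + 7694.29 = 6635.02
Services: -432.54 - 688.70 = -1121.24
Primary income: -455.48 - 310.97 - 1042.27 = -1808.72
Secondary income: -590.91 + 765.50 = 174.59
Current account = 6635.02 + (-1121.24) + (-1808.72) + 174.59 = 3879.65
(Excluded from the current account — capital account: capital transfers received from emigrants 186.52, acquisition of foreign patents and trademarks (non-produced assets) 263.75; financial account: sale of domestic government bonds to non-residents 2132.20, acquisition of a foreign subsidiary by a resident firm (outward FDI) 1827.76, domestic pension funds' purchases of foreign equities 1251.21.)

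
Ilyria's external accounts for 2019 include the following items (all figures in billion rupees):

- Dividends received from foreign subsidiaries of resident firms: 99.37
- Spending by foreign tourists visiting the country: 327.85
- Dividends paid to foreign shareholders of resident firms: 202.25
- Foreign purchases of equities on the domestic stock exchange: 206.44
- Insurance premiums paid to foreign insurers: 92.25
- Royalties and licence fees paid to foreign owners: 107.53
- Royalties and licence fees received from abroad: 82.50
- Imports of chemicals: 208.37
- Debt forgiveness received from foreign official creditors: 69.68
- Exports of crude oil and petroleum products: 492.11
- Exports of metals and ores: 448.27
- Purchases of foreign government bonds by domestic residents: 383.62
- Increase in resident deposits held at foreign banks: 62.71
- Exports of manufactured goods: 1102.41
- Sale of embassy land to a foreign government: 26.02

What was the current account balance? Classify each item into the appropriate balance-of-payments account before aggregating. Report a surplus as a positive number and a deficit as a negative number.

Goods: 448.27 + 1102.41 - 208.37 + 492.11 = 1834.42
Services: 82.50 + 327.85 - 107.53 - 92.25 = 210.57
Primary income: -202.25 + 99.37 = -102.88
Current account = 1834.42 + 210.57 + (-102.88) = 1942.11
(Excluded from the current account — financial account: foreign purchases of equities on the domestic stock exchange 206.44, purchases of foreign government bonds by domestic residents 383.62, increase in resident deposits held at foreign banks 62.71; capital account: debt forgiveness received from foreign official creditors 69.68, sale of embassy land to a foreign government 26.02.)

1942.11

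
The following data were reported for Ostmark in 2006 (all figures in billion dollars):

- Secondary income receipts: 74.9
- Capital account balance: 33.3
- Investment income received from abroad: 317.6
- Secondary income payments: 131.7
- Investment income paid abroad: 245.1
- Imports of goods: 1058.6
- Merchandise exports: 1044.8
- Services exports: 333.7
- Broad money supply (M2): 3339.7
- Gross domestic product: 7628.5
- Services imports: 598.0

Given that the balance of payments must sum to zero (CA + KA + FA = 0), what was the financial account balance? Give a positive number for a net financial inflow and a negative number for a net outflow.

Goods balance = 1044.8 - 1058.6 = -13.8
Services balance = 333.7 - 598.0 = -264.3
Trade balance (goods + services) = -13.8 + (-264.3) = -278.1
Net primary income = 317.6 - 245.1 = 72.5
Net secondary income = 74.9 - 131.7 = -56.8
Current account = -278.1 + 72.5 + (-56.8) = -262.4
Financial account = -(-262.4 + 33.3) = 229.1

229.1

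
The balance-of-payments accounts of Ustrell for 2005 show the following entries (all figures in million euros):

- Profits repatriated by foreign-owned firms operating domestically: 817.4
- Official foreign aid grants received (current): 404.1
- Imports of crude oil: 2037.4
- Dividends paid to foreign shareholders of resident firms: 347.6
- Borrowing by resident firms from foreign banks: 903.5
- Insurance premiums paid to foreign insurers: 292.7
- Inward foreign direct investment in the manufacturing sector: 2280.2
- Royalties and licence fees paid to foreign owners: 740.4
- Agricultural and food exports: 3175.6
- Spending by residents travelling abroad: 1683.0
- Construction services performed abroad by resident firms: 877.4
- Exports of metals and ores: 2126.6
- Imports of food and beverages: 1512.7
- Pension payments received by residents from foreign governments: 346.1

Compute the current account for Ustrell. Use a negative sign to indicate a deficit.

Goods: 2126.6 - 1512.7 + 3175.6 - 2037.4 = 1752.1
Services: -1683.0 - 740.4 - 292.7 + 877.4 = -1838.7
Primary income: -817.4 - 347.6 = -1165.0
Secondary income: 346.1 + 404.1 = 750.2
Current account = 1752.1 + (-1838.7) + (-1165.0) + 750.2 = -501.4
(Excluded from the current account — financial account: borrowing by resident firms from foreign banks 903.5, inward foreign direct investment in the manufacturing sector 2280.2.)

-501.4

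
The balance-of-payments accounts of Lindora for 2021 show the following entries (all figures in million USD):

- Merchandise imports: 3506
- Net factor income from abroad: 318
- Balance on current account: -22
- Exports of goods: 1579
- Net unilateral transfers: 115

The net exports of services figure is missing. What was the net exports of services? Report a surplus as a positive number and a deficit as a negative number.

Current account = goods balance + services balance + net primary income + net secondary income
Sum of the known components = -1494
Net exports of services = CA - (known components) = -22 - (-1494) = 1472

1472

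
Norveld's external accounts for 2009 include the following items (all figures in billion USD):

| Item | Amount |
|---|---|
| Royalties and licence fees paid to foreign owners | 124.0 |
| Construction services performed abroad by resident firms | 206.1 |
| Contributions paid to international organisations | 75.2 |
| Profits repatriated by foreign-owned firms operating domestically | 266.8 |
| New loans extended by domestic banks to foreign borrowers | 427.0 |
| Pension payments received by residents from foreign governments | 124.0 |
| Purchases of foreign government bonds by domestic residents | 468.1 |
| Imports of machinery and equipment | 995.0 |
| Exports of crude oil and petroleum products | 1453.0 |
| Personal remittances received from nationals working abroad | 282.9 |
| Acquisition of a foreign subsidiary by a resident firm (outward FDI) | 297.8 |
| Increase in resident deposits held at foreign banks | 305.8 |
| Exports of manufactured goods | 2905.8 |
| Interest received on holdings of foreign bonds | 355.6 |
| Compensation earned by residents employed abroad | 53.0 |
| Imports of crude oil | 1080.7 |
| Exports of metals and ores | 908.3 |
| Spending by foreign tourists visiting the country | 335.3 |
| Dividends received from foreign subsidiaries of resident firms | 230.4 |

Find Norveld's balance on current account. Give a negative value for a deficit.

Goods: -1080.7 - 995.0 + 2905.8 + 908.3 + 1453.0 = 3191.4
Services: 206.1 - 124.0 + 335.3 = 417.4
Primary income: 53.0 - 266.8 + 230.4 + 355.6 = 372.2
Secondary income: 124.0 + 282.9 - 75.2 = 331.7
Current account = 3191.4 + 417.4 + 372.2 + 331.7 = 4312.7
(Excluded from the current account — financial account: new loans extended by domestic banks to foreign borrowers 427.0, purchases of foreign government bonds by domestic residents 468.1, acquisition of a foreign subsidiary by a resident firm (outward FDI) 297.8, increase in resident deposits held at foreign banks 305.8.)

4312.7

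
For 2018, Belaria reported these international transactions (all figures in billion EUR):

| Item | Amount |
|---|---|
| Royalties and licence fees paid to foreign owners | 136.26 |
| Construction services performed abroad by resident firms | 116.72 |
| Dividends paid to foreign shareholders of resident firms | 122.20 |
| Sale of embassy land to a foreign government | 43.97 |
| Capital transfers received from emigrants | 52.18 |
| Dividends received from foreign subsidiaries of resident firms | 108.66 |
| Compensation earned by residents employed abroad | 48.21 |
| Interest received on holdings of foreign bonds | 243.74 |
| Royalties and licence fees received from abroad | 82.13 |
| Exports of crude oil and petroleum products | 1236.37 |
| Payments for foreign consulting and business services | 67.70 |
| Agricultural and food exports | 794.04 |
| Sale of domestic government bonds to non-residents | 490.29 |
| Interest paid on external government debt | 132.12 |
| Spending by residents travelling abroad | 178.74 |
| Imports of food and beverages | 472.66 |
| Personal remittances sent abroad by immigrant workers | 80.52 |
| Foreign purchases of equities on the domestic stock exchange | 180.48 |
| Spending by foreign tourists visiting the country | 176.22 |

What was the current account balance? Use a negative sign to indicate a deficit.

Goods: 1236.37 - 472.66 + 794.04 = 1557.75
Services: -67.70 - 136.26 + 176.22 + 116.72 - 178.74 + 82.13 = -7.63
Primary income: 48.21 - 132.12 - 122.20 + 243.74 + 108.66 = 146.29
Secondary income: -80.52
Current account = 1557.75 + (-7.63) + 146.29 + (-80.52) = 1615.89
(Excluded from the current account — capital account: sale of embassy land to a foreign government 43.97, capital transfers received from emigrants 52.18; financial account: sale of domestic government bonds to non-residents 490.29, foreign purchases of equities on the domestic stock exchange 180.48.)

1615.89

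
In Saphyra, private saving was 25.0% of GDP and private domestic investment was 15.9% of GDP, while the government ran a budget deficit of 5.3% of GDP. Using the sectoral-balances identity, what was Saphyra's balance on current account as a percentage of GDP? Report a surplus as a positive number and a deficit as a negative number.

By the sectoral-balances identity, CA = (S_private - I) + (T - G).
Private balance = 25.0 - 15.9 = 9.1
Government balance (T - G) = -5.3
CA = 9.1 + (-5.3) = 3.8

3.8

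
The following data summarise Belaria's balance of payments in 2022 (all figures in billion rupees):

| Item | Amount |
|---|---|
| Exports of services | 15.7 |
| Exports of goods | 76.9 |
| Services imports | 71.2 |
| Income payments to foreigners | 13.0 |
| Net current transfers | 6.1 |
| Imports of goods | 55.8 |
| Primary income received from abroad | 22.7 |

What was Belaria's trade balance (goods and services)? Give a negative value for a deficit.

-34.4

Goods balance = 76.9 - 55.8 = 21.1
Services balance = 15.7 - 71.2 = -55.5
Trade balance (goods + services) = 21.1 + (-55.5) = -34.4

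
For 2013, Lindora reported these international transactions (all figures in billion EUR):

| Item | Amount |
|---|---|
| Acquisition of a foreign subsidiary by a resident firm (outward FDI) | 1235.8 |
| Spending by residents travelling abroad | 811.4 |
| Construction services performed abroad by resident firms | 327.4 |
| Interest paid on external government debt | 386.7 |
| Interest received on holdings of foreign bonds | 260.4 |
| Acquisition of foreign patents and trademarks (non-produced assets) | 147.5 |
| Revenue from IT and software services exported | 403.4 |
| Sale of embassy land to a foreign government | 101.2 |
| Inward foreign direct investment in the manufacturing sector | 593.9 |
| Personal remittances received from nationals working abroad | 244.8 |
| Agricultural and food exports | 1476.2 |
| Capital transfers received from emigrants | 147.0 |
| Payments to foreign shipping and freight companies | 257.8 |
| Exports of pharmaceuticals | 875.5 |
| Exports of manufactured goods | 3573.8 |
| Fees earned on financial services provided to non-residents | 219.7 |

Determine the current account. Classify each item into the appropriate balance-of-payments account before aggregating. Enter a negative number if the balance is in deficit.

5925.3

Goods: 3573.8 + 1476.2 + 875.5 = 5925.5
Services: 403.4 - 811.4 + 219.7 + 327.4 - 257.8 = -118.7
Primary income: 260.4 - 386.7 = -126.3
Secondary income: 244.8
Current account = 5925.5 + (-118.7) + (-126.3) + 244.8 = 5925.3
(Excluded from the current account — financial account: acquisition of a foreign subsidiary by a resident firm (outward FDI) 1235.8, inward foreign direct investment in the manufacturing sector 593.9; capital account: acquisition of foreign patents and trademarks (non-produced assets) 147.5, sale of embassy land to a foreign government 101.2, capital transfers received from emigrants 147.0.)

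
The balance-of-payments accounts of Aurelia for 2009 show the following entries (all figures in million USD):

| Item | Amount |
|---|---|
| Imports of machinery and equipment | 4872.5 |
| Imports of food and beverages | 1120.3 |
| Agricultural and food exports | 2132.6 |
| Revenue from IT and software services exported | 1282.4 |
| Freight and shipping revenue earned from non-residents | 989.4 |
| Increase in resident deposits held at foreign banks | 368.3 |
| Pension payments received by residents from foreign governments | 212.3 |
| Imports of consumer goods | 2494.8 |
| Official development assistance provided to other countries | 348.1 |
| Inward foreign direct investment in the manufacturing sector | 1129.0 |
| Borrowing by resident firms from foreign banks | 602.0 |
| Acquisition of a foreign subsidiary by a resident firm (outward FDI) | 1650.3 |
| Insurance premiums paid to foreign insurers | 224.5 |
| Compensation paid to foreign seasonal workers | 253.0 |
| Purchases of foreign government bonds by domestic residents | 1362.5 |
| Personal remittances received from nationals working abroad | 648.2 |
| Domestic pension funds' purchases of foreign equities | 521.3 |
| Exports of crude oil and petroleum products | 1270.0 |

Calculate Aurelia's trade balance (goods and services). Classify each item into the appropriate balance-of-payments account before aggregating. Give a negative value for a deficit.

-3037.7

Goods: 1270.0 - 2494.8 + 2132.6 - 1120.3 - 4872.5 = -5085.0
Services: 989.4 - 224.5 + 1282.4 = 2047.3
Trade balance = -5085.0 + 2047.3 = -3037.7
(Excluded from the trade balance — financial account: increase in resident deposits held at foreign banks 368.3, inward foreign direct investment in the manufacturing sector 1129.0, borrowing by resident firms from foreign banks 602.0, acquisition of a foreign subsidiary by a resident firm (outward FDI) 1650.3, purchases of foreign government bonds by domestic residents 1362.5, domestic pension funds' purchases of foreign equities 521.3; secondary income: pension payments received by residents from foreign governments 212.3, official development assistance provided to other countries 348.1, personal remittances received from nationals working abroad 648.2; primary income: compensation paid to foreign seasonal workers 253.0.)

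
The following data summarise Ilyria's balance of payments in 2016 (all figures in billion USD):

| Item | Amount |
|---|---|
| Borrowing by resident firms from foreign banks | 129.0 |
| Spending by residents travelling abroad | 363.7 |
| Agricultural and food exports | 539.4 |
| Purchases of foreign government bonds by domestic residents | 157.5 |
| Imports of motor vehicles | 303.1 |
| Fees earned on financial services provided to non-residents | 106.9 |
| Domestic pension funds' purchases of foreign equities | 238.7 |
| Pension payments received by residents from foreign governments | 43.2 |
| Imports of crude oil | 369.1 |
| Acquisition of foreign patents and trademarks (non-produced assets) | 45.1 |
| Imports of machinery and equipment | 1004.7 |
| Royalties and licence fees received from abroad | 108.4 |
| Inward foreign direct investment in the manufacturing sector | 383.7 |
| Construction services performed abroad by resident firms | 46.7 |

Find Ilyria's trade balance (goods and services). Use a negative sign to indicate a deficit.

-1239.2

Goods: 539.4 - 369.1 - 1004.7 - 303.1 = -1137.5
Services: 46.7 + 108.4 - 363.7 + 106.9 = -101.7
Trade balance = -1137.5 + (-101.7) = -1239.2
(Excluded from the trade balance — financial account: borrowing by resident firms from foreign banks 129.0, purchases of foreign government bonds by domestic residents 157.5, domestic pension funds' purchases of foreign equities 238.7, inward foreign direct investment in the manufacturing sector 383.7; secondary income: pension payments received by residents from foreign governments 43.2; capital account: acquisition of foreign patents and trademarks (non-produced assets) 45.1.)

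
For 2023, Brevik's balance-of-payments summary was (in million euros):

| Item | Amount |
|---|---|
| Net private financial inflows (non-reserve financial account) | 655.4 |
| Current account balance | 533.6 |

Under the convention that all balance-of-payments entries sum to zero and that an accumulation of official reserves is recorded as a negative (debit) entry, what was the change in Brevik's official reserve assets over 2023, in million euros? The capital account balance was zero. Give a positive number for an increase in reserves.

Official reserve transactions balance = -(533.6 + 655.4) = -1189.0
An accumulation of reserves is recorded as a debit (negative entry), so the change in the stock of reserves is the negative of that balance.
Change in official reserves = -(-1189.0) = 1189.0

1189.0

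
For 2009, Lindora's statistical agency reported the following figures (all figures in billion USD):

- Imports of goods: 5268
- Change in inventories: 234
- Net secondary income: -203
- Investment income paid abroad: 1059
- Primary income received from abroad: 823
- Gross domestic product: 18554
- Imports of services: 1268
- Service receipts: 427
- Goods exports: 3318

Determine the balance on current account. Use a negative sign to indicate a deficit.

Goods balance = 3318 - 5268 = -1950
Services balance = 427 - 1268 = -841
Trade balance (goods + services) = -1950 + (-841) = -2791
Net primary income = 823 - 1059 = -236
Net secondary income = -203
Current account = -2791 + (-236) + (-203) = -3230

-3230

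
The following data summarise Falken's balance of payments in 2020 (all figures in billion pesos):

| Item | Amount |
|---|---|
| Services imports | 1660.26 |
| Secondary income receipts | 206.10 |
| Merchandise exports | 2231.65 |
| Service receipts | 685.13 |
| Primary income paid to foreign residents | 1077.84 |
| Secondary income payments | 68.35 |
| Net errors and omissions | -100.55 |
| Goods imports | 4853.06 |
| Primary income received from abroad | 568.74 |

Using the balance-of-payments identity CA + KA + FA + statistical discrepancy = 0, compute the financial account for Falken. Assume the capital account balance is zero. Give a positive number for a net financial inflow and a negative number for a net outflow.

Goods balance = 2231.65 - 4853.06 = -2621.41
Services balance = 685.13 - 1660.26 = -975.13
Trade balance (goods + services) = -2621.41 + (-975.13) = -3596.54
Net primary income = 568.74 - 1077.84 = -509.10
Net secondary income = 206.10 - 68.35 = 137.75
Current account = -3596.54 + (-509.10) + 137.75 = -3967.89
Financial account = -(-3967.89 + (-100.55)) = 4068.44

4068.44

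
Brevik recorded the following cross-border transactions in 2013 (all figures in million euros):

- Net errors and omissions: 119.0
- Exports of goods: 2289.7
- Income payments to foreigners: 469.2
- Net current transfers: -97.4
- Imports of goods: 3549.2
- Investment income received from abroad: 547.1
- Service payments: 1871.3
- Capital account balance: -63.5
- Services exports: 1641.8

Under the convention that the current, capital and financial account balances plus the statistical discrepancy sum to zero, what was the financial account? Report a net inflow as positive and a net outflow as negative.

1453.0

Goods balance = 2289.7 - 3549.2 = -1259.5
Services balance = 1641.8 - 1871.3 = -229.5
Trade balance (goods + services) = -1259.5 + (-229.5) = -1489.0
Net primary income = 547.1 - 469.2 = 77.9
Net secondary income = -97.4
Current account = -1489.0 + 77.9 + (-97.4) = -1508.5
Financial account = -(-1508.5 + (-63.5) + 119.0) = 1453.0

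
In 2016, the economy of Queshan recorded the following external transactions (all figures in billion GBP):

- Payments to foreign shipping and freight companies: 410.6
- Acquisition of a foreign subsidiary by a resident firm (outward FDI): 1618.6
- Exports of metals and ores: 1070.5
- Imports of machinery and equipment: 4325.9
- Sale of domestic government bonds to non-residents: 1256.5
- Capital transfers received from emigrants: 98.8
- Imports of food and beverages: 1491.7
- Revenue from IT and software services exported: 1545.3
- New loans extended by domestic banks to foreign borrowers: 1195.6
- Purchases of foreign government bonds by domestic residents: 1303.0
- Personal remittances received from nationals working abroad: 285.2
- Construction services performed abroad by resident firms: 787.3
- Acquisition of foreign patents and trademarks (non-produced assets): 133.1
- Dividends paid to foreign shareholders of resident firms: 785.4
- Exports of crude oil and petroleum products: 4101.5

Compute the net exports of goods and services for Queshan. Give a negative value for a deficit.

1276.4

Goods: -1491.7 + 1070.5 + 4101.5 - 4325.9 = -645.6
Services: 787.3 - 410.6 + 1545.3 = 1922.0
Trade balance = -645.6 + 1922.0 = 1276.4
(Excluded from the trade balance — financial account: acquisition of a foreign subsidiary by a resident firm (outward FDI) 1618.6, sale of domestic government bonds to non-residents 1256.5, new loans extended by domestic banks to foreign borrowers 1195.6, purchases of foreign government bonds by domestic residents 1303.0; capital account: capital transfers received from emigrants 98.8, acquisition of foreign patents and trademarks (non-produced assets) 133.1; secondary income: personal remittances received from nationals working abroad 285.2; primary income: dividends paid to foreign shareholders of resident firms 785.4.)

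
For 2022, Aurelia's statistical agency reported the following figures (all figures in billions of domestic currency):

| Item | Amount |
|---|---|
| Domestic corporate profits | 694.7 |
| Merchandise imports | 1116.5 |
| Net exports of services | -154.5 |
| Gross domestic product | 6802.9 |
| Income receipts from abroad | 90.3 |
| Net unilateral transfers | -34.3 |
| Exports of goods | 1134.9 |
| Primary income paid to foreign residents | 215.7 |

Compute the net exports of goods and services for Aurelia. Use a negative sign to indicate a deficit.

Goods balance = 1134.9 - 1116.5 = 18.4
Services balance = -154.5
Trade balance (goods + services) = 18.4 + (-154.5) = -136.1

-136.1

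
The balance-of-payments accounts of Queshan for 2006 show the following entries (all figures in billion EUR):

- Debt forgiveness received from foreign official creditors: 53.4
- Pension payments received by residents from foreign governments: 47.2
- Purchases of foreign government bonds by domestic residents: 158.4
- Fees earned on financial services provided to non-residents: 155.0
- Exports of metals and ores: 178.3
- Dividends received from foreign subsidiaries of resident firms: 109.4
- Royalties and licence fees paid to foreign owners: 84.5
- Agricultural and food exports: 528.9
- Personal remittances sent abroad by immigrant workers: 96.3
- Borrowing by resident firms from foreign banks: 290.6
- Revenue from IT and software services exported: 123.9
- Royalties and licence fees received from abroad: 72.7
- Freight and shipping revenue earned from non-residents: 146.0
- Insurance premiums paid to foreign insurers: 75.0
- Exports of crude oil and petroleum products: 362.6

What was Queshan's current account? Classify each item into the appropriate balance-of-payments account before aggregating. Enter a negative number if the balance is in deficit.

Goods: 528.9 + 362.6 + 178.3 = 1069.8
Services: -75.0 + 72.7 - 84.5 + 123.9 + 155.0 + 146.0 = 338.1
Primary income: 109.4
Secondary income: -96.3 + 47.2 = -49.1
Current account = 1069.8 + 338.1 + 109.4 + (-49.1) = 1468.2
(Excluded from the current account — capital account: debt forgiveness received from foreign official creditors 53.4; financial account: purchases of foreign government bonds by domestic residents 158.4, borrowing by resident firms from foreign banks 290.6.)

1468.2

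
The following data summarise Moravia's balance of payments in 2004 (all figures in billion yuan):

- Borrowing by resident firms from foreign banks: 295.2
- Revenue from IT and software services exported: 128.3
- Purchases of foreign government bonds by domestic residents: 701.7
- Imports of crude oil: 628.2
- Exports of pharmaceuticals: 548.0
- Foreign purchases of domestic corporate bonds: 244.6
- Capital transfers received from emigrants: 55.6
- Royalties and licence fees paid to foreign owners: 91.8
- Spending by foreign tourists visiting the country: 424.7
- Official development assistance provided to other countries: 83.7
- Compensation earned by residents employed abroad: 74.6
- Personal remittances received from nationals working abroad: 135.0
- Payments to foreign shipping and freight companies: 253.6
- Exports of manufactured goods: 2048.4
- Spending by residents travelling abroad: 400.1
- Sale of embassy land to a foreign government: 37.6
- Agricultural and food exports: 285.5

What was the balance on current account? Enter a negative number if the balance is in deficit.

2187.1

Goods: 2048.4 + 548.0 + 285.5 - 628.2 = 2253.7
Services: 424.7 - 253.6 + 128.3 - 91.8 - 400.1 = -192.5
Primary income: 74.6
Secondary income: 135.0 - 83.7 = 51.3
Current account = 2253.7 + (-192.5) + 74.6 + 51.3 = 2187.1
(Excluded from the current account — financial account: borrowing by resident firms from foreign banks 295.2, purchases of foreign government bonds by domestic residents 701.7, foreign purchases of domestic corporate bonds 244.6; capital account: capital transfers received from emigrants 55.6, sale of embassy land to a foreign government 37.6.)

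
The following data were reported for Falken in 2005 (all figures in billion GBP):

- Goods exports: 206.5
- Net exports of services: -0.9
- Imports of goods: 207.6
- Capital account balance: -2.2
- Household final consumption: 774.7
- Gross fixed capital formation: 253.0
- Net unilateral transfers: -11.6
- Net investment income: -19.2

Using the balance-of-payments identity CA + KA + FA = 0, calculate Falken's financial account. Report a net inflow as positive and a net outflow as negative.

35.0

Goods balance = 206.5 - 207.6 = -1.1
Services balance = -0.9
Trade balance (goods + services) = -1.1 + (-0.9) = -2.0
Net primary income = -19.2
Net secondary income = -11.6
Current account = -2.0 + (-19.2) + (-11.6) = -32.8
Financial account = -(-32.8 + (-2.2)) = 35.0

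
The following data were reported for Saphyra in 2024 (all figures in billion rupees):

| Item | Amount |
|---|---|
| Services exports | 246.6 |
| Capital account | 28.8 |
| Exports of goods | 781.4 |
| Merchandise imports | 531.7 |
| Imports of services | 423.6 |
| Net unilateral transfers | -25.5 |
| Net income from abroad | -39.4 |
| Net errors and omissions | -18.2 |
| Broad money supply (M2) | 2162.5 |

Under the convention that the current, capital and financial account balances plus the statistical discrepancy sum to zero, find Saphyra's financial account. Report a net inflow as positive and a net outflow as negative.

Goods balance = 781.4 - 531.7 = 249.7
Services balance = 246.6 - 423.6 = -177.0
Trade balance (goods + services) = 249.7 + (-177.0) = 72.7
Net primary income = -39.4
Net secondary income = -25.5
Current account = 72.7 + (-39.4) + (-25.5) = 7.8
Financial account = -(7.8 + 28.8 + (-18.2)) = -18.4

-18.4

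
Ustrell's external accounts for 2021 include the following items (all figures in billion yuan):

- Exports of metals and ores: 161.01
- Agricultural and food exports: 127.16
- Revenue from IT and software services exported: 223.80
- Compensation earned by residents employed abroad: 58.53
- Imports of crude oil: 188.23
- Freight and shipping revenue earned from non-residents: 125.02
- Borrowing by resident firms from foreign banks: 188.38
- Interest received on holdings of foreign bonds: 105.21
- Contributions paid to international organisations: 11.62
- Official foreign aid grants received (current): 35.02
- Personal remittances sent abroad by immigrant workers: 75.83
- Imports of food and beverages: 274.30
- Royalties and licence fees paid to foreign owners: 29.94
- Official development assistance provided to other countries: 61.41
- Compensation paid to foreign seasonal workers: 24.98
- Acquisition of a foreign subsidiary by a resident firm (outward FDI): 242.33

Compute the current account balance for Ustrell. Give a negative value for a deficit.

Goods: 127.16 - 188.23 + 161.01 - 274.30 = -174.36
Services: 125.02 - 29.94 + 223.80 = 318.88
Primary income: 105.21 - 24.98 + 58.53 = 138.76
Secondary income: -11.62 - 61.41 - 75.83 + 35.02 = -113.84
Current account = (-174.36) + 318.88 + 138.76 + (-113.84) = 169.44
(Excluded from the current account — financial account: borrowing by resident firms from foreign banks 188.38, acquisition of a foreign subsidiary by a resident firm (outward FDI) 242.33.)

169.44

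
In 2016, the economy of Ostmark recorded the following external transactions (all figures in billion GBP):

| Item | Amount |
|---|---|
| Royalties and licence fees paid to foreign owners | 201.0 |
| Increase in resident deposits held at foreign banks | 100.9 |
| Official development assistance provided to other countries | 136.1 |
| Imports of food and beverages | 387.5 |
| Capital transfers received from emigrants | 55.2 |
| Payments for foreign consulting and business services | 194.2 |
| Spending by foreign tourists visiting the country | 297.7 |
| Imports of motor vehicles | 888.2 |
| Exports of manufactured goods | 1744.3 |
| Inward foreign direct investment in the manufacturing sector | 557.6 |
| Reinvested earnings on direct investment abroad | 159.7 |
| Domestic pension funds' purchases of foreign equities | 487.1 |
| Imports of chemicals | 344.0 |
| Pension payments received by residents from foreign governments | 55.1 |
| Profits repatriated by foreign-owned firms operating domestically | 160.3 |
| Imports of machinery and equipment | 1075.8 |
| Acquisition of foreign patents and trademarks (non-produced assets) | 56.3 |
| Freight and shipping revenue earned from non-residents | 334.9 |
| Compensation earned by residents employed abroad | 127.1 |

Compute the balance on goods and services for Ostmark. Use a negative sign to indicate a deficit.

-713.8

Goods: -387.5 - 888.2 - 344.0 + 1744.3 - 1075.8 = -951.2
Services: -201.0 + 334.9 - 194.2 + 297.7 = 237.4
Trade balance = -951.2 + 237.4 = -713.8
(Excluded from the trade balance — financial account: increase in resident deposits held at foreign banks 100.9, inward foreign direct investment in the manufacturing sector 557.6, domestic pension funds' purchases of foreign equities 487.1; secondary income: official development assistance provided to other countries 136.1, pension payments received by residents from foreign governments 55.1; capital account: capital transfers received from emigrants 55.2, acquisition of foreign patents and trademarks (non-produced assets) 56.3; primary income: reinvested earnings on direct investment abroad 159.7, profits repatriated by foreign-owned firms operating domestically 160.3, compensation earned by residents employed abroad 127.1.)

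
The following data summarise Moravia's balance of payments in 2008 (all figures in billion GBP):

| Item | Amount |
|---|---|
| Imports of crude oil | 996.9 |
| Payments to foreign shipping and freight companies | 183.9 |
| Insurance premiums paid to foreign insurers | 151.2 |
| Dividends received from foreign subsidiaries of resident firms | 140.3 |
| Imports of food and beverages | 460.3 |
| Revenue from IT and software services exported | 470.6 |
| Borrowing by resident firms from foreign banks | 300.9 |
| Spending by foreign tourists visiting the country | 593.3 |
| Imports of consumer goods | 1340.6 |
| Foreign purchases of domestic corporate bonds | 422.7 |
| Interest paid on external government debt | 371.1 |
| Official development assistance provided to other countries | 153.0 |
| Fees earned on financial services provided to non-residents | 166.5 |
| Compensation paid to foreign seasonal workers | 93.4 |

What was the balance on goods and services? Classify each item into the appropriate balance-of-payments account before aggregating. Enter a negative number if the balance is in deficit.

-1902.5

Goods: -1340.6 - 996.9 - 460.3 = -2797.8
Services: 470.6 + 593.3 + 166.5 - 151.2 - 183.9 = 895.3
Trade balance = -2797.8 + 895.3 = -1902.5
(Excluded from the trade balance — primary income: dividends received from foreign subsidiaries of resident firms 140.3, interest paid on external government debt 371.1, compensation paid to foreign seasonal workers 93.4; financial account: borrowing by resident firms from foreign banks 300.9, foreign purchases of domestic corporate bonds 422.7; secondary income: official development assistance provided to other countries 153.0.)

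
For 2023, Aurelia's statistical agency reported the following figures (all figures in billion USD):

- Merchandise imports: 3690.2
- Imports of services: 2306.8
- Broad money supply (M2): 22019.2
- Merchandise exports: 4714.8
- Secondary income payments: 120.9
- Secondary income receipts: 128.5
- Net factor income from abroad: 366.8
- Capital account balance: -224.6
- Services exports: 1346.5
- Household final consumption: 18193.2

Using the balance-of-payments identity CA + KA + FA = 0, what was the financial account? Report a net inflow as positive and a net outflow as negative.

-214.1

Goods balance = 4714.8 - 3690.2 = 1024.6
Services balance = 1346.5 - 2306.8 = -960.3
Trade balance (goods + services) = 1024.6 + (-960.3) = 64.3
Net primary income = 366.8
Net secondary income = 128.5 - 120.9 = 7.6
Current account = 64.3 + 366.8 + 7.6 = 438.7
Financial account = -(438.7 + (-224.6)) = -214.1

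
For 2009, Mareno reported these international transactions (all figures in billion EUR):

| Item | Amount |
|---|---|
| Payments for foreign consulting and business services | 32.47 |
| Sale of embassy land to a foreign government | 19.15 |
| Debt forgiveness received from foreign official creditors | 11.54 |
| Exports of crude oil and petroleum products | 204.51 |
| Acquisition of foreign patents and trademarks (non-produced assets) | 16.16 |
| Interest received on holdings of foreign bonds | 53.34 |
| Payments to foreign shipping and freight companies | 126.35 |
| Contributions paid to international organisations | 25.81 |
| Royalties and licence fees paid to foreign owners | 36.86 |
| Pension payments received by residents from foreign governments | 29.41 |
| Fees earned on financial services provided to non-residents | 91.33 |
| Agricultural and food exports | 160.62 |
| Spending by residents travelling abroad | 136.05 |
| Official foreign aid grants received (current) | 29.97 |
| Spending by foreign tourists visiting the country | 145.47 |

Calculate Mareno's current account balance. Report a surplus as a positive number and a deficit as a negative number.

Goods: 160.62 + 204.51 = 365.13
Services: -136.05 - 32.47 + 91.33 - 36.86 - 126.35 + 145.47 = -94.93
Primary income: 53.34
Secondary income: 29.41 + 29.97 - 25.81 = 33.57
Current account = 365.13 + (-94.93) + 53.34 + 33.57 = 357.11
(Excluded from the current account — capital account: sale of embassy land to a foreign government 19.15, debt forgiveness received from foreign official creditors 11.54, acquisition of foreign patents and trademarks (non-produced assets) 16.16.)

357.11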